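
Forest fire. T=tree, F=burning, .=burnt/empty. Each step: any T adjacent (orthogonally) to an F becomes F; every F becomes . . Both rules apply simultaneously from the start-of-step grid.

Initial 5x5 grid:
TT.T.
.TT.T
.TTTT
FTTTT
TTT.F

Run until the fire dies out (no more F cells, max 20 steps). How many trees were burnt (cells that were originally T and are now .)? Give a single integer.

Answer: 16

Derivation:
Step 1: +3 fires, +2 burnt (F count now 3)
Step 2: +5 fires, +3 burnt (F count now 5)
Step 3: +5 fires, +5 burnt (F count now 5)
Step 4: +2 fires, +5 burnt (F count now 2)
Step 5: +1 fires, +2 burnt (F count now 1)
Step 6: +0 fires, +1 burnt (F count now 0)
Fire out after step 6
Initially T: 17, now '.': 24
Total burnt (originally-T cells now '.'): 16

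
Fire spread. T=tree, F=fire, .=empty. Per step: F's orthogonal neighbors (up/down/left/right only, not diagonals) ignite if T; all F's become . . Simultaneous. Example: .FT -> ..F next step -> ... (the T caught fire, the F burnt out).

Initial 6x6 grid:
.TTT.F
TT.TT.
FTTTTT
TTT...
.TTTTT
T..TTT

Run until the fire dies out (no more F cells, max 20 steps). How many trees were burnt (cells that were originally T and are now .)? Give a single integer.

Answer: 23

Derivation:
Step 1: +3 fires, +2 burnt (F count now 3)
Step 2: +3 fires, +3 burnt (F count now 3)
Step 3: +4 fires, +3 burnt (F count now 4)
Step 4: +4 fires, +4 burnt (F count now 4)
Step 5: +4 fires, +4 burnt (F count now 4)
Step 6: +2 fires, +4 burnt (F count now 2)
Step 7: +2 fires, +2 burnt (F count now 2)
Step 8: +1 fires, +2 burnt (F count now 1)
Step 9: +0 fires, +1 burnt (F count now 0)
Fire out after step 9
Initially T: 24, now '.': 35
Total burnt (originally-T cells now '.'): 23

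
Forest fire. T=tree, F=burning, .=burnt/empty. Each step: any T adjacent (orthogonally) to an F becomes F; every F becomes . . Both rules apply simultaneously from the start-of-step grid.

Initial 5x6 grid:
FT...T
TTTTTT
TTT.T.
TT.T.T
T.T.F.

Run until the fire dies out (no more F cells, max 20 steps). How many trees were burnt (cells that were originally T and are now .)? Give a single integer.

Step 1: +2 fires, +2 burnt (F count now 2)
Step 2: +2 fires, +2 burnt (F count now 2)
Step 3: +3 fires, +2 burnt (F count now 3)
Step 4: +4 fires, +3 burnt (F count now 4)
Step 5: +1 fires, +4 burnt (F count now 1)
Step 6: +2 fires, +1 burnt (F count now 2)
Step 7: +1 fires, +2 burnt (F count now 1)
Step 8: +0 fires, +1 burnt (F count now 0)
Fire out after step 8
Initially T: 18, now '.': 27
Total burnt (originally-T cells now '.'): 15

Answer: 15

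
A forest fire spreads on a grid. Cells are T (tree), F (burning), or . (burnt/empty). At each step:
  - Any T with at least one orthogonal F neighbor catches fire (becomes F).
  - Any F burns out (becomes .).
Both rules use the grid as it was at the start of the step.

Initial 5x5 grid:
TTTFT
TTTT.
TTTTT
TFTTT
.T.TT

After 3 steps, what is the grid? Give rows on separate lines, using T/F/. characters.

Step 1: 7 trees catch fire, 2 burn out
  TTF.F
  TTTF.
  TFTTT
  F.FTT
  .F.TT
Step 2: 7 trees catch fire, 7 burn out
  TF...
  TFF..
  F.FFT
  ...FT
  ...TT
Step 3: 5 trees catch fire, 7 burn out
  F....
  F....
  ....F
  ....F
  ...FT

F....
F....
....F
....F
...FT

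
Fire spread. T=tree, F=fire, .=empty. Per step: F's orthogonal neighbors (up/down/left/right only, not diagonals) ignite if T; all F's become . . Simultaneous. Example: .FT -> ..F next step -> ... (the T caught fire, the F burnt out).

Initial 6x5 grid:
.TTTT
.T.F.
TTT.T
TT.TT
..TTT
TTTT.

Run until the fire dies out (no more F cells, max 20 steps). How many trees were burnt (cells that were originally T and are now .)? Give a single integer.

Answer: 10

Derivation:
Step 1: +1 fires, +1 burnt (F count now 1)
Step 2: +2 fires, +1 burnt (F count now 2)
Step 3: +1 fires, +2 burnt (F count now 1)
Step 4: +1 fires, +1 burnt (F count now 1)
Step 5: +1 fires, +1 burnt (F count now 1)
Step 6: +3 fires, +1 burnt (F count now 3)
Step 7: +1 fires, +3 burnt (F count now 1)
Step 8: +0 fires, +1 burnt (F count now 0)
Fire out after step 8
Initially T: 20, now '.': 20
Total burnt (originally-T cells now '.'): 10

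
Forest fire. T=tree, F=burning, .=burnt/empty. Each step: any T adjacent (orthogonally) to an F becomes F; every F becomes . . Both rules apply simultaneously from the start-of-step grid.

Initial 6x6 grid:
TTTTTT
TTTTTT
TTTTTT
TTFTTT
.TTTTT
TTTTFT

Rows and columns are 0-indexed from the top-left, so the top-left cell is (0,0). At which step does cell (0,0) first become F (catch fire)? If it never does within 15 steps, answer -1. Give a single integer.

Step 1: cell (0,0)='T' (+7 fires, +2 burnt)
Step 2: cell (0,0)='T' (+9 fires, +7 burnt)
Step 3: cell (0,0)='T' (+7 fires, +9 burnt)
Step 4: cell (0,0)='T' (+6 fires, +7 burnt)
Step 5: cell (0,0)='F' (+3 fires, +6 burnt)
  -> target ignites at step 5
Step 6: cell (0,0)='.' (+1 fires, +3 burnt)
Step 7: cell (0,0)='.' (+0 fires, +1 burnt)
  fire out at step 7

5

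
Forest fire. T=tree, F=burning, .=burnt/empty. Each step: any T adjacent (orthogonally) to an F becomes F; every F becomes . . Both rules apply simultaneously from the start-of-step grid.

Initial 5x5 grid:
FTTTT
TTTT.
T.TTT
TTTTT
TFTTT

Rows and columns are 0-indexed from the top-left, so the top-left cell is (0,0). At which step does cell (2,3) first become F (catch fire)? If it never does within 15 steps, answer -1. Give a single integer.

Step 1: cell (2,3)='T' (+5 fires, +2 burnt)
Step 2: cell (2,3)='T' (+6 fires, +5 burnt)
Step 3: cell (2,3)='T' (+5 fires, +6 burnt)
Step 4: cell (2,3)='F' (+4 fires, +5 burnt)
  -> target ignites at step 4
Step 5: cell (2,3)='.' (+1 fires, +4 burnt)
Step 6: cell (2,3)='.' (+0 fires, +1 burnt)
  fire out at step 6

4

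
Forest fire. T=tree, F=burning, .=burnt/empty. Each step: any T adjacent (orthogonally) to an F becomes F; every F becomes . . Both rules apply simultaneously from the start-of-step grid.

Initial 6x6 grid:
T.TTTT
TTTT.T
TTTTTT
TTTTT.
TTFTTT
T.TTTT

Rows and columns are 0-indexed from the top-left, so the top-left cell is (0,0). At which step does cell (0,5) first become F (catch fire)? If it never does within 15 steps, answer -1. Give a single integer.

Step 1: cell (0,5)='T' (+4 fires, +1 burnt)
Step 2: cell (0,5)='T' (+6 fires, +4 burnt)
Step 3: cell (0,5)='T' (+8 fires, +6 burnt)
Step 4: cell (0,5)='T' (+6 fires, +8 burnt)
Step 5: cell (0,5)='T' (+3 fires, +6 burnt)
Step 6: cell (0,5)='T' (+3 fires, +3 burnt)
Step 7: cell (0,5)='F' (+1 fires, +3 burnt)
  -> target ignites at step 7
Step 8: cell (0,5)='.' (+0 fires, +1 burnt)
  fire out at step 8

7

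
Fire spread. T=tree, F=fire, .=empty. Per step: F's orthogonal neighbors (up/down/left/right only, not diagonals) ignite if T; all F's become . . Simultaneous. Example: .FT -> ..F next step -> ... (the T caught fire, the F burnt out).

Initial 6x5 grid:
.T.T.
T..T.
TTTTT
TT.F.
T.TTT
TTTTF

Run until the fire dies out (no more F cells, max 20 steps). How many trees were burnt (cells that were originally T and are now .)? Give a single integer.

Answer: 18

Derivation:
Step 1: +4 fires, +2 burnt (F count now 4)
Step 2: +5 fires, +4 burnt (F count now 5)
Step 3: +3 fires, +5 burnt (F count now 3)
Step 4: +3 fires, +3 burnt (F count now 3)
Step 5: +3 fires, +3 burnt (F count now 3)
Step 6: +0 fires, +3 burnt (F count now 0)
Fire out after step 6
Initially T: 19, now '.': 29
Total burnt (originally-T cells now '.'): 18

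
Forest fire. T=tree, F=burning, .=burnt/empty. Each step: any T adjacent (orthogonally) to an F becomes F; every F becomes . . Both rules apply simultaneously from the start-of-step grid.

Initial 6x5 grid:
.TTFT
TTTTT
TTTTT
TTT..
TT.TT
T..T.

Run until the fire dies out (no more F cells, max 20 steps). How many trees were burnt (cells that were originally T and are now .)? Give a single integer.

Step 1: +3 fires, +1 burnt (F count now 3)
Step 2: +4 fires, +3 burnt (F count now 4)
Step 3: +3 fires, +4 burnt (F count now 3)
Step 4: +3 fires, +3 burnt (F count now 3)
Step 5: +2 fires, +3 burnt (F count now 2)
Step 6: +2 fires, +2 burnt (F count now 2)
Step 7: +1 fires, +2 burnt (F count now 1)
Step 8: +1 fires, +1 burnt (F count now 1)
Step 9: +0 fires, +1 burnt (F count now 0)
Fire out after step 9
Initially T: 22, now '.': 27
Total burnt (originally-T cells now '.'): 19

Answer: 19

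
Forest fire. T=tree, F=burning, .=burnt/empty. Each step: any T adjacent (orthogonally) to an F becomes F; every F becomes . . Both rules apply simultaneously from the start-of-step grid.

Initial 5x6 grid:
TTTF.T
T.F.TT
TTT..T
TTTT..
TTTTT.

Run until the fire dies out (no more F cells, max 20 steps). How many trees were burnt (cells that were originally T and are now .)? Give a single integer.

Answer: 16

Derivation:
Step 1: +2 fires, +2 burnt (F count now 2)
Step 2: +3 fires, +2 burnt (F count now 3)
Step 3: +5 fires, +3 burnt (F count now 5)
Step 4: +4 fires, +5 burnt (F count now 4)
Step 5: +2 fires, +4 burnt (F count now 2)
Step 6: +0 fires, +2 burnt (F count now 0)
Fire out after step 6
Initially T: 20, now '.': 26
Total burnt (originally-T cells now '.'): 16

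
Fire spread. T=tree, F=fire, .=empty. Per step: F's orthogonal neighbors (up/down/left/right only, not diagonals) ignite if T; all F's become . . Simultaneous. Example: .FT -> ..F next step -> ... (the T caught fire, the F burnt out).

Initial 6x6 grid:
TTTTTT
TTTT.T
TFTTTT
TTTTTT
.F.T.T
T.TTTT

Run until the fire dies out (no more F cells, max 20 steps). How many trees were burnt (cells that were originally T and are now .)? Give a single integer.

Answer: 28

Derivation:
Step 1: +4 fires, +2 burnt (F count now 4)
Step 2: +6 fires, +4 burnt (F count now 6)
Step 3: +5 fires, +6 burnt (F count now 5)
Step 4: +4 fires, +5 burnt (F count now 4)
Step 5: +4 fires, +4 burnt (F count now 4)
Step 6: +4 fires, +4 burnt (F count now 4)
Step 7: +1 fires, +4 burnt (F count now 1)
Step 8: +0 fires, +1 burnt (F count now 0)
Fire out after step 8
Initially T: 29, now '.': 35
Total burnt (originally-T cells now '.'): 28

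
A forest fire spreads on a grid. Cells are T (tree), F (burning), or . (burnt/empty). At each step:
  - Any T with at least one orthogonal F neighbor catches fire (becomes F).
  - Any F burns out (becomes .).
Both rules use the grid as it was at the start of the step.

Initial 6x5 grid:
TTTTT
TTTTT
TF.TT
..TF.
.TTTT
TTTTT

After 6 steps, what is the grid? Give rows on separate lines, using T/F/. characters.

Step 1: 5 trees catch fire, 2 burn out
  TTTTT
  TFTTT
  F..FT
  ..F..
  .TTFT
  TTTTT
Step 2: 8 trees catch fire, 5 burn out
  TFTTT
  F.FFT
  ....F
  .....
  .TF.F
  TTTFT
Step 3: 7 trees catch fire, 8 burn out
  F.FFT
  ....F
  .....
  .....
  .F...
  TTF.F
Step 4: 2 trees catch fire, 7 burn out
  ....F
  .....
  .....
  .....
  .....
  TF...
Step 5: 1 trees catch fire, 2 burn out
  .....
  .....
  .....
  .....
  .....
  F....
Step 6: 0 trees catch fire, 1 burn out
  .....
  .....
  .....
  .....
  .....
  .....

.....
.....
.....
.....
.....
.....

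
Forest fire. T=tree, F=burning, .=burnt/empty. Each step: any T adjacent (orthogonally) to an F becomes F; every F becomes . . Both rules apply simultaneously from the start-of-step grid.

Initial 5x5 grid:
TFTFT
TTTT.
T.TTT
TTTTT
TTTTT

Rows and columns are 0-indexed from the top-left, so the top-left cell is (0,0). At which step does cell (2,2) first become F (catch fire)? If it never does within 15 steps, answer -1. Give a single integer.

Step 1: cell (2,2)='T' (+5 fires, +2 burnt)
Step 2: cell (2,2)='T' (+3 fires, +5 burnt)
Step 3: cell (2,2)='F' (+4 fires, +3 burnt)
  -> target ignites at step 3
Step 4: cell (2,2)='.' (+4 fires, +4 burnt)
Step 5: cell (2,2)='.' (+4 fires, +4 burnt)
Step 6: cell (2,2)='.' (+1 fires, +4 burnt)
Step 7: cell (2,2)='.' (+0 fires, +1 burnt)
  fire out at step 7

3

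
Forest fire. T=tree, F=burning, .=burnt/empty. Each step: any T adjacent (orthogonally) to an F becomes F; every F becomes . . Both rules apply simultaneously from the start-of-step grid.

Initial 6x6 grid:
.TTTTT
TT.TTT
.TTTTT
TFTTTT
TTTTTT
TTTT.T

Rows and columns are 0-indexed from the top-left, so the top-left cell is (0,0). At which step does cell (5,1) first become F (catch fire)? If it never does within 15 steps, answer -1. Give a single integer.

Step 1: cell (5,1)='T' (+4 fires, +1 burnt)
Step 2: cell (5,1)='F' (+6 fires, +4 burnt)
  -> target ignites at step 2
Step 3: cell (5,1)='.' (+7 fires, +6 burnt)
Step 4: cell (5,1)='.' (+6 fires, +7 burnt)
Step 5: cell (5,1)='.' (+4 fires, +6 burnt)
Step 6: cell (5,1)='.' (+3 fires, +4 burnt)
Step 7: cell (5,1)='.' (+1 fires, +3 burnt)
Step 8: cell (5,1)='.' (+0 fires, +1 burnt)
  fire out at step 8

2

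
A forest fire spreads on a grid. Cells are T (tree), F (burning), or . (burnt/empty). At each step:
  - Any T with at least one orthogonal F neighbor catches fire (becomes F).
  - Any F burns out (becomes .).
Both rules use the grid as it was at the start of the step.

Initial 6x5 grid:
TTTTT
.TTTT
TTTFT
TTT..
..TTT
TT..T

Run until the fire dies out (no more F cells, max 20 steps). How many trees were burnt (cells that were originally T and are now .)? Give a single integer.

Answer: 20

Derivation:
Step 1: +3 fires, +1 burnt (F count now 3)
Step 2: +5 fires, +3 burnt (F count now 5)
Step 3: +6 fires, +5 burnt (F count now 6)
Step 4: +3 fires, +6 burnt (F count now 3)
Step 5: +2 fires, +3 burnt (F count now 2)
Step 6: +1 fires, +2 burnt (F count now 1)
Step 7: +0 fires, +1 burnt (F count now 0)
Fire out after step 7
Initially T: 22, now '.': 28
Total burnt (originally-T cells now '.'): 20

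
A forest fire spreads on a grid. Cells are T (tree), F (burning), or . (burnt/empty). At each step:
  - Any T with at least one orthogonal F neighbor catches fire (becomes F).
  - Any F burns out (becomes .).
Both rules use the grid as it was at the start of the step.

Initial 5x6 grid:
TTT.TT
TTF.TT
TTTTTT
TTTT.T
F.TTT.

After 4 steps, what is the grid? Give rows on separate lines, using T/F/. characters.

Step 1: 4 trees catch fire, 2 burn out
  TTF.TT
  TF..TT
  TTFTTT
  FTTT.T
  ..TTT.
Step 2: 7 trees catch fire, 4 burn out
  TF..TT
  F...TT
  FF.FTT
  .FFT.T
  ..TTT.
Step 3: 4 trees catch fire, 7 burn out
  F...TT
  ....TT
  ....FT
  ...F.T
  ..FTT.
Step 4: 3 trees catch fire, 4 burn out
  ....TT
  ....FT
  .....F
  .....T
  ...FT.

....TT
....FT
.....F
.....T
...FT.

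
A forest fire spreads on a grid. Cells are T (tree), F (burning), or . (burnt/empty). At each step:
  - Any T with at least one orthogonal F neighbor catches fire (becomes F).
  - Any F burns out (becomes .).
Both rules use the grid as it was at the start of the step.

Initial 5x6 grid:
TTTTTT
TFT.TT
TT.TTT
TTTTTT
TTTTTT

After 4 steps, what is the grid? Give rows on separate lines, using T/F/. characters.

Step 1: 4 trees catch fire, 1 burn out
  TFTTTT
  F.F.TT
  TF.TTT
  TTTTTT
  TTTTTT
Step 2: 4 trees catch fire, 4 burn out
  F.FTTT
  ....TT
  F..TTT
  TFTTTT
  TTTTTT
Step 3: 4 trees catch fire, 4 burn out
  ...FTT
  ....TT
  ...TTT
  F.FTTT
  TFTTTT
Step 4: 4 trees catch fire, 4 burn out
  ....FT
  ....TT
  ...TTT
  ...FTT
  F.FTTT

....FT
....TT
...TTT
...FTT
F.FTTT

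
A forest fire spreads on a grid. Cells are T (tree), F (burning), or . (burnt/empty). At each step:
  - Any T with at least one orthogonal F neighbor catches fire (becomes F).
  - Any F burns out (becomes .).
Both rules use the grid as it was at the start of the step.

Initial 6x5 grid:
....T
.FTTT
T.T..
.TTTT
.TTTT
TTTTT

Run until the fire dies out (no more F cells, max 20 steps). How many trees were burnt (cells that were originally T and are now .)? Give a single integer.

Step 1: +1 fires, +1 burnt (F count now 1)
Step 2: +2 fires, +1 burnt (F count now 2)
Step 3: +2 fires, +2 burnt (F count now 2)
Step 4: +4 fires, +2 burnt (F count now 4)
Step 5: +4 fires, +4 burnt (F count now 4)
Step 6: +3 fires, +4 burnt (F count now 3)
Step 7: +2 fires, +3 burnt (F count now 2)
Step 8: +0 fires, +2 burnt (F count now 0)
Fire out after step 8
Initially T: 19, now '.': 29
Total burnt (originally-T cells now '.'): 18

Answer: 18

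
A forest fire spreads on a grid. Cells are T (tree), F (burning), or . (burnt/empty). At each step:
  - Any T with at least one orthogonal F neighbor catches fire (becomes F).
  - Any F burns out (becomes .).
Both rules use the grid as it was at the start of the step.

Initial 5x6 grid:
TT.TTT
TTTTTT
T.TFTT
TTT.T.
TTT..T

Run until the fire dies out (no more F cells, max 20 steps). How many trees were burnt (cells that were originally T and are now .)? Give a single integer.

Answer: 22

Derivation:
Step 1: +3 fires, +1 burnt (F count now 3)
Step 2: +6 fires, +3 burnt (F count now 6)
Step 3: +5 fires, +6 burnt (F count now 5)
Step 4: +5 fires, +5 burnt (F count now 5)
Step 5: +3 fires, +5 burnt (F count now 3)
Step 6: +0 fires, +3 burnt (F count now 0)
Fire out after step 6
Initially T: 23, now '.': 29
Total burnt (originally-T cells now '.'): 22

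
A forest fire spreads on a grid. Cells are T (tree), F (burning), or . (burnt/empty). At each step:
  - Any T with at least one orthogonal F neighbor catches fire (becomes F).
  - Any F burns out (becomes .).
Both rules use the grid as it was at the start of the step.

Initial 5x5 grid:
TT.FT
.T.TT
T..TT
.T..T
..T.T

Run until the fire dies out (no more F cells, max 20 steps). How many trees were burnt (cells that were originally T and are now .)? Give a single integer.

Step 1: +2 fires, +1 burnt (F count now 2)
Step 2: +2 fires, +2 burnt (F count now 2)
Step 3: +1 fires, +2 burnt (F count now 1)
Step 4: +1 fires, +1 burnt (F count now 1)
Step 5: +1 fires, +1 burnt (F count now 1)
Step 6: +0 fires, +1 burnt (F count now 0)
Fire out after step 6
Initially T: 13, now '.': 19
Total burnt (originally-T cells now '.'): 7

Answer: 7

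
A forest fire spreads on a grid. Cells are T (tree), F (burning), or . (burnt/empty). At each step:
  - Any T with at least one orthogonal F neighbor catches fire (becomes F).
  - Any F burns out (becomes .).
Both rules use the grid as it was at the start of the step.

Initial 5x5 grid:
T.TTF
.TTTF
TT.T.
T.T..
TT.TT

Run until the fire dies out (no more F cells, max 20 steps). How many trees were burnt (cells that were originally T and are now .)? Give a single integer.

Answer: 11

Derivation:
Step 1: +2 fires, +2 burnt (F count now 2)
Step 2: +3 fires, +2 burnt (F count now 3)
Step 3: +1 fires, +3 burnt (F count now 1)
Step 4: +1 fires, +1 burnt (F count now 1)
Step 5: +1 fires, +1 burnt (F count now 1)
Step 6: +1 fires, +1 burnt (F count now 1)
Step 7: +1 fires, +1 burnt (F count now 1)
Step 8: +1 fires, +1 burnt (F count now 1)
Step 9: +0 fires, +1 burnt (F count now 0)
Fire out after step 9
Initially T: 15, now '.': 21
Total burnt (originally-T cells now '.'): 11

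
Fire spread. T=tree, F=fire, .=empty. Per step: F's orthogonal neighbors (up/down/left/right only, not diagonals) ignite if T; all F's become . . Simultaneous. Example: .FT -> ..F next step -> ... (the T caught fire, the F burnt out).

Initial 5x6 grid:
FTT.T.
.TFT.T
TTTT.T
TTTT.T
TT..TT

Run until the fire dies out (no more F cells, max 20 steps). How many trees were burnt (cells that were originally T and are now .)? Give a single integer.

Answer: 14

Derivation:
Step 1: +5 fires, +2 burnt (F count now 5)
Step 2: +3 fires, +5 burnt (F count now 3)
Step 3: +3 fires, +3 burnt (F count now 3)
Step 4: +2 fires, +3 burnt (F count now 2)
Step 5: +1 fires, +2 burnt (F count now 1)
Step 6: +0 fires, +1 burnt (F count now 0)
Fire out after step 6
Initially T: 20, now '.': 24
Total burnt (originally-T cells now '.'): 14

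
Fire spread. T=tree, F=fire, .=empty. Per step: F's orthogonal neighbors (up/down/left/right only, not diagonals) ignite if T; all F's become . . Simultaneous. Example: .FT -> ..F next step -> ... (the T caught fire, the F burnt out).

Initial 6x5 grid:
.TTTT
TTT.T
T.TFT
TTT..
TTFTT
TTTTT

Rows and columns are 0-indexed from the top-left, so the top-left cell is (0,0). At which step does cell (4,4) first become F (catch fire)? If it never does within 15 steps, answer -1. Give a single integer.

Step 1: cell (4,4)='T' (+6 fires, +2 burnt)
Step 2: cell (4,4)='F' (+7 fires, +6 burnt)
  -> target ignites at step 2
Step 3: cell (4,4)='.' (+6 fires, +7 burnt)
Step 4: cell (4,4)='.' (+4 fires, +6 burnt)
Step 5: cell (4,4)='.' (+0 fires, +4 burnt)
  fire out at step 5

2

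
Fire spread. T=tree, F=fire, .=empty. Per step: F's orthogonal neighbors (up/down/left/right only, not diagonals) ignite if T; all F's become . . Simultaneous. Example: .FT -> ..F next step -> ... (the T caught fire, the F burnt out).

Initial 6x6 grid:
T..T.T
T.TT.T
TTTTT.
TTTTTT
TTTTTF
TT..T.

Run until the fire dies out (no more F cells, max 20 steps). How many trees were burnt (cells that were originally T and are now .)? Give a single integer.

Answer: 24

Derivation:
Step 1: +2 fires, +1 burnt (F count now 2)
Step 2: +3 fires, +2 burnt (F count now 3)
Step 3: +3 fires, +3 burnt (F count now 3)
Step 4: +3 fires, +3 burnt (F count now 3)
Step 5: +5 fires, +3 burnt (F count now 5)
Step 6: +5 fires, +5 burnt (F count now 5)
Step 7: +1 fires, +5 burnt (F count now 1)
Step 8: +1 fires, +1 burnt (F count now 1)
Step 9: +1 fires, +1 burnt (F count now 1)
Step 10: +0 fires, +1 burnt (F count now 0)
Fire out after step 10
Initially T: 26, now '.': 34
Total burnt (originally-T cells now '.'): 24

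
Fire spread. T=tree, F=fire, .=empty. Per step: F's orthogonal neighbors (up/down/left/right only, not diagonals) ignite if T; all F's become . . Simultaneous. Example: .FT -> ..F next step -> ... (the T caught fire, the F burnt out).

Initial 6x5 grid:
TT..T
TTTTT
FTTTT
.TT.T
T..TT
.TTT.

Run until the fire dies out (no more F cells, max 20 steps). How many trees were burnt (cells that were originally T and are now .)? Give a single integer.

Step 1: +2 fires, +1 burnt (F count now 2)
Step 2: +4 fires, +2 burnt (F count now 4)
Step 3: +4 fires, +4 burnt (F count now 4)
Step 4: +2 fires, +4 burnt (F count now 2)
Step 5: +2 fires, +2 burnt (F count now 2)
Step 6: +2 fires, +2 burnt (F count now 2)
Step 7: +1 fires, +2 burnt (F count now 1)
Step 8: +1 fires, +1 burnt (F count now 1)
Step 9: +1 fires, +1 burnt (F count now 1)
Step 10: +1 fires, +1 burnt (F count now 1)
Step 11: +0 fires, +1 burnt (F count now 0)
Fire out after step 11
Initially T: 21, now '.': 29
Total burnt (originally-T cells now '.'): 20

Answer: 20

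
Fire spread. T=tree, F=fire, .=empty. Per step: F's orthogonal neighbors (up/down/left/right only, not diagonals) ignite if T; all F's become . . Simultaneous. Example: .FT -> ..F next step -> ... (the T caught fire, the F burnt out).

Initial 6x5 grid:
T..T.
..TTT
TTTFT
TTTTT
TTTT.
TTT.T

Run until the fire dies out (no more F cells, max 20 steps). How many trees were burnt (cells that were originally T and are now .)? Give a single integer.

Answer: 20

Derivation:
Step 1: +4 fires, +1 burnt (F count now 4)
Step 2: +7 fires, +4 burnt (F count now 7)
Step 3: +3 fires, +7 burnt (F count now 3)
Step 4: +3 fires, +3 burnt (F count now 3)
Step 5: +2 fires, +3 burnt (F count now 2)
Step 6: +1 fires, +2 burnt (F count now 1)
Step 7: +0 fires, +1 burnt (F count now 0)
Fire out after step 7
Initially T: 22, now '.': 28
Total burnt (originally-T cells now '.'): 20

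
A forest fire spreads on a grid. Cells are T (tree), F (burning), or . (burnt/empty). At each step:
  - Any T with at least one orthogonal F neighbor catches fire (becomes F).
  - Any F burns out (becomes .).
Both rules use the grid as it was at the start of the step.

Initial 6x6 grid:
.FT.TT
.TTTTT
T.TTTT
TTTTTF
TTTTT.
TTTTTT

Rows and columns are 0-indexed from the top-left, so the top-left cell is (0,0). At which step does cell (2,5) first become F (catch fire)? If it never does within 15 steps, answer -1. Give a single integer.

Step 1: cell (2,5)='F' (+4 fires, +2 burnt)
  -> target ignites at step 1
Step 2: cell (2,5)='.' (+5 fires, +4 burnt)
Step 3: cell (2,5)='.' (+8 fires, +5 burnt)
Step 4: cell (2,5)='.' (+5 fires, +8 burnt)
Step 5: cell (2,5)='.' (+3 fires, +5 burnt)
Step 6: cell (2,5)='.' (+3 fires, +3 burnt)
Step 7: cell (2,5)='.' (+1 fires, +3 burnt)
Step 8: cell (2,5)='.' (+0 fires, +1 burnt)
  fire out at step 8

1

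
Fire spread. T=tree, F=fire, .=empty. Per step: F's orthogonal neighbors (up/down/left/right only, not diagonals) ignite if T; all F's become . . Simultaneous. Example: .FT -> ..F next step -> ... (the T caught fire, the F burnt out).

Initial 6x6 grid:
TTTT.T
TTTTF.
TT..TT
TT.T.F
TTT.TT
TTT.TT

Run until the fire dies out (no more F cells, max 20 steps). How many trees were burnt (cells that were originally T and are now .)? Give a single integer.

Step 1: +4 fires, +2 burnt (F count now 4)
Step 2: +4 fires, +4 burnt (F count now 4)
Step 3: +3 fires, +4 burnt (F count now 3)
Step 4: +3 fires, +3 burnt (F count now 3)
Step 5: +3 fires, +3 burnt (F count now 3)
Step 6: +2 fires, +3 burnt (F count now 2)
Step 7: +3 fires, +2 burnt (F count now 3)
Step 8: +2 fires, +3 burnt (F count now 2)
Step 9: +0 fires, +2 burnt (F count now 0)
Fire out after step 9
Initially T: 26, now '.': 34
Total burnt (originally-T cells now '.'): 24

Answer: 24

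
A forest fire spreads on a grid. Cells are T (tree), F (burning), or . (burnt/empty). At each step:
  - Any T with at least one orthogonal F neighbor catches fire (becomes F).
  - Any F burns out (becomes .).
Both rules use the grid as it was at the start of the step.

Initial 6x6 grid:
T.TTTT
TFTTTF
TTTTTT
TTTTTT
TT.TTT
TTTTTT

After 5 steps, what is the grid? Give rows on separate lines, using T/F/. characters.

Step 1: 6 trees catch fire, 2 burn out
  T.TTTF
  F.FTF.
  TFTTTF
  TTTTTT
  TT.TTT
  TTTTTT
Step 2: 9 trees catch fire, 6 burn out
  F.FTF.
  ...F..
  F.FTF.
  TFTTTF
  TT.TTT
  TTTTTT
Step 3: 7 trees catch fire, 9 burn out
  ...F..
  ......
  ...F..
  F.FTF.
  TF.TTF
  TTTTTT
Step 4: 5 trees catch fire, 7 burn out
  ......
  ......
  ......
  ...F..
  F..TF.
  TFTTTF
Step 5: 4 trees catch fire, 5 burn out
  ......
  ......
  ......
  ......
  ...F..
  F.FTF.

......
......
......
......
...F..
F.FTF.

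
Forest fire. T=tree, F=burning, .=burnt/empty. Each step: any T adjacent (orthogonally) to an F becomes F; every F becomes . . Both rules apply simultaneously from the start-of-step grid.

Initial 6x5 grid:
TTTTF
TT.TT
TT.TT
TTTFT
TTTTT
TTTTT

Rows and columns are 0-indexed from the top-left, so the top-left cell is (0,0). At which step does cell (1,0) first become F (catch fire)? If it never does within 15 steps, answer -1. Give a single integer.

Step 1: cell (1,0)='T' (+6 fires, +2 burnt)
Step 2: cell (1,0)='T' (+7 fires, +6 burnt)
Step 3: cell (1,0)='T' (+6 fires, +7 burnt)
Step 4: cell (1,0)='T' (+5 fires, +6 burnt)
Step 5: cell (1,0)='F' (+2 fires, +5 burnt)
  -> target ignites at step 5
Step 6: cell (1,0)='.' (+0 fires, +2 burnt)
  fire out at step 6

5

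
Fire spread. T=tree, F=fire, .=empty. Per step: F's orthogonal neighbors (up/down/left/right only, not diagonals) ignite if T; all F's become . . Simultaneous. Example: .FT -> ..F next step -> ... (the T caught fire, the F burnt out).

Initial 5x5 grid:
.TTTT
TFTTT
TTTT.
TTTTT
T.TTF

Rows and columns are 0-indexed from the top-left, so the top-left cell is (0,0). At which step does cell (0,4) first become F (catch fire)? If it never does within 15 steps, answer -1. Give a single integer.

Step 1: cell (0,4)='T' (+6 fires, +2 burnt)
Step 2: cell (0,4)='T' (+7 fires, +6 burnt)
Step 3: cell (0,4)='T' (+5 fires, +7 burnt)
Step 4: cell (0,4)='F' (+2 fires, +5 burnt)
  -> target ignites at step 4
Step 5: cell (0,4)='.' (+0 fires, +2 burnt)
  fire out at step 5

4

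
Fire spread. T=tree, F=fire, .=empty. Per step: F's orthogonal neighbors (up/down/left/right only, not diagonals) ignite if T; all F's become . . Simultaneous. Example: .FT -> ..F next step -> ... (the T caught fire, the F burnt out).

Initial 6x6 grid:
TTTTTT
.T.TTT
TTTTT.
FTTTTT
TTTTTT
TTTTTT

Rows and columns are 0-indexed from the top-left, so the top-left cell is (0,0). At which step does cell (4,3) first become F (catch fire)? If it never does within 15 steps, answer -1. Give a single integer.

Step 1: cell (4,3)='T' (+3 fires, +1 burnt)
Step 2: cell (4,3)='T' (+4 fires, +3 burnt)
Step 3: cell (4,3)='T' (+5 fires, +4 burnt)
Step 4: cell (4,3)='F' (+5 fires, +5 burnt)
  -> target ignites at step 4
Step 5: cell (4,3)='.' (+7 fires, +5 burnt)
Step 6: cell (4,3)='.' (+4 fires, +7 burnt)
Step 7: cell (4,3)='.' (+3 fires, +4 burnt)
Step 8: cell (4,3)='.' (+1 fires, +3 burnt)
Step 9: cell (4,3)='.' (+0 fires, +1 burnt)
  fire out at step 9

4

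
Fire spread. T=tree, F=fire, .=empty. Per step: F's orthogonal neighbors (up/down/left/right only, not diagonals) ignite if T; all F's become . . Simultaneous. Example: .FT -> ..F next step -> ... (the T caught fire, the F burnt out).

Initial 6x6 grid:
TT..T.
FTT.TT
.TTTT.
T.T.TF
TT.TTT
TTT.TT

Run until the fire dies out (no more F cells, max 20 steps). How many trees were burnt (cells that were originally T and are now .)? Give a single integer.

Answer: 18

Derivation:
Step 1: +4 fires, +2 burnt (F count now 4)
Step 2: +6 fires, +4 burnt (F count now 6)
Step 3: +5 fires, +6 burnt (F count now 5)
Step 4: +3 fires, +5 burnt (F count now 3)
Step 5: +0 fires, +3 burnt (F count now 0)
Fire out after step 5
Initially T: 24, now '.': 30
Total burnt (originally-T cells now '.'): 18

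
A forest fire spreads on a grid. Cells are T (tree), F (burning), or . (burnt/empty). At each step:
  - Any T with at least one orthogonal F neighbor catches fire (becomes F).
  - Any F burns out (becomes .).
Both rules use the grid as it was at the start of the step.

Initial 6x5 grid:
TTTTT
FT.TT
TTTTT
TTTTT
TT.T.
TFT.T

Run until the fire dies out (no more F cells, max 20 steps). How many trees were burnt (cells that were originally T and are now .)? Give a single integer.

Answer: 23

Derivation:
Step 1: +6 fires, +2 burnt (F count now 6)
Step 2: +5 fires, +6 burnt (F count now 5)
Step 3: +3 fires, +5 burnt (F count now 3)
Step 4: +3 fires, +3 burnt (F count now 3)
Step 5: +5 fires, +3 burnt (F count now 5)
Step 6: +1 fires, +5 burnt (F count now 1)
Step 7: +0 fires, +1 burnt (F count now 0)
Fire out after step 7
Initially T: 24, now '.': 29
Total burnt (originally-T cells now '.'): 23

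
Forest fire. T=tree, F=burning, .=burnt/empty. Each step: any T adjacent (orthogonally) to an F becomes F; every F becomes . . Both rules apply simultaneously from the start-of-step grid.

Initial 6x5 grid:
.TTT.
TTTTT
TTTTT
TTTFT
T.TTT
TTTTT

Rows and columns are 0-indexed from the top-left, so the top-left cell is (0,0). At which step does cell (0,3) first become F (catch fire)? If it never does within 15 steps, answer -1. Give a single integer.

Step 1: cell (0,3)='T' (+4 fires, +1 burnt)
Step 2: cell (0,3)='T' (+7 fires, +4 burnt)
Step 3: cell (0,3)='F' (+7 fires, +7 burnt)
  -> target ignites at step 3
Step 4: cell (0,3)='.' (+5 fires, +7 burnt)
Step 5: cell (0,3)='.' (+3 fires, +5 burnt)
Step 6: cell (0,3)='.' (+0 fires, +3 burnt)
  fire out at step 6

3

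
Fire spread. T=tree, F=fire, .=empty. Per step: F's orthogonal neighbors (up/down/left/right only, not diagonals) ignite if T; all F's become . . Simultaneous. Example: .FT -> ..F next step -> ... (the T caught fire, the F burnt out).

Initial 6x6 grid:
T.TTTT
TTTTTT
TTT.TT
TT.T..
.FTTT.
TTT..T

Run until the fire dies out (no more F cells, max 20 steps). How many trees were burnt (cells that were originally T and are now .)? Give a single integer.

Step 1: +3 fires, +1 burnt (F count now 3)
Step 2: +5 fires, +3 burnt (F count now 5)
Step 3: +5 fires, +5 burnt (F count now 5)
Step 4: +2 fires, +5 burnt (F count now 2)
Step 5: +3 fires, +2 burnt (F count now 3)
Step 6: +2 fires, +3 burnt (F count now 2)
Step 7: +3 fires, +2 burnt (F count now 3)
Step 8: +2 fires, +3 burnt (F count now 2)
Step 9: +0 fires, +2 burnt (F count now 0)
Fire out after step 9
Initially T: 26, now '.': 35
Total burnt (originally-T cells now '.'): 25

Answer: 25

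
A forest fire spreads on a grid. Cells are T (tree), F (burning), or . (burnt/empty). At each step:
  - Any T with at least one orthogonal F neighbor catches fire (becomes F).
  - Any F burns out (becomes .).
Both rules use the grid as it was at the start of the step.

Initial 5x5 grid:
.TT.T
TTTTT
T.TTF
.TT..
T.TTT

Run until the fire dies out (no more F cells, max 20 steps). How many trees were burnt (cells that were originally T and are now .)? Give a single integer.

Step 1: +2 fires, +1 burnt (F count now 2)
Step 2: +3 fires, +2 burnt (F count now 3)
Step 3: +2 fires, +3 burnt (F count now 2)
Step 4: +4 fires, +2 burnt (F count now 4)
Step 5: +3 fires, +4 burnt (F count now 3)
Step 6: +2 fires, +3 burnt (F count now 2)
Step 7: +0 fires, +2 burnt (F count now 0)
Fire out after step 7
Initially T: 17, now '.': 24
Total burnt (originally-T cells now '.'): 16

Answer: 16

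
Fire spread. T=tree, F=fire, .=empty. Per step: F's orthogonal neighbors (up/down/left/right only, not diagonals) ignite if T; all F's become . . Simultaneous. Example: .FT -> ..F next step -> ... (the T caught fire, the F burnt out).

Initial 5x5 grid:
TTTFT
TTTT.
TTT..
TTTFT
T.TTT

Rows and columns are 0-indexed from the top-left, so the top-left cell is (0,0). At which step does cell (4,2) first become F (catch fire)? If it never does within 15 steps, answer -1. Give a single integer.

Step 1: cell (4,2)='T' (+6 fires, +2 burnt)
Step 2: cell (4,2)='F' (+6 fires, +6 burnt)
  -> target ignites at step 2
Step 3: cell (4,2)='.' (+4 fires, +6 burnt)
Step 4: cell (4,2)='.' (+3 fires, +4 burnt)
Step 5: cell (4,2)='.' (+0 fires, +3 burnt)
  fire out at step 5

2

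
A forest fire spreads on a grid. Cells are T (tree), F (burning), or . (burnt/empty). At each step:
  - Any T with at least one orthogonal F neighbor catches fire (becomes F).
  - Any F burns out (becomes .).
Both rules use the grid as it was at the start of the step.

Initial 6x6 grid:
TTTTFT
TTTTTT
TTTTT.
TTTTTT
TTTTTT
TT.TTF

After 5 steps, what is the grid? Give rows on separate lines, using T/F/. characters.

Step 1: 5 trees catch fire, 2 burn out
  TTTF.F
  TTTTFT
  TTTTT.
  TTTTTT
  TTTTTF
  TT.TF.
Step 2: 7 trees catch fire, 5 burn out
  TTF...
  TTTF.F
  TTTTF.
  TTTTTF
  TTTTF.
  TT.F..
Step 3: 5 trees catch fire, 7 burn out
  TF....
  TTF...
  TTTF..
  TTTTF.
  TTTF..
  TT....
Step 4: 5 trees catch fire, 5 burn out
  F.....
  TF....
  TTF...
  TTTF..
  TTF...
  TT....
Step 5: 4 trees catch fire, 5 burn out
  ......
  F.....
  TF....
  TTF...
  TF....
  TT....

......
F.....
TF....
TTF...
TF....
TT....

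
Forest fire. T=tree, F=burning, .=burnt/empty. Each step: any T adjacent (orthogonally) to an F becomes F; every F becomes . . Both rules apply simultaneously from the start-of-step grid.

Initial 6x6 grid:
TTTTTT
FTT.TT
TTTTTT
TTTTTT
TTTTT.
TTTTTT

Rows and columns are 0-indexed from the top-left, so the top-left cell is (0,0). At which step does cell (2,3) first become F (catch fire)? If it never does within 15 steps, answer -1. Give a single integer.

Step 1: cell (2,3)='T' (+3 fires, +1 burnt)
Step 2: cell (2,3)='T' (+4 fires, +3 burnt)
Step 3: cell (2,3)='T' (+4 fires, +4 burnt)
Step 4: cell (2,3)='F' (+5 fires, +4 burnt)
  -> target ignites at step 4
Step 5: cell (2,3)='.' (+5 fires, +5 burnt)
Step 6: cell (2,3)='.' (+6 fires, +5 burnt)
Step 7: cell (2,3)='.' (+4 fires, +6 burnt)
Step 8: cell (2,3)='.' (+1 fires, +4 burnt)
Step 9: cell (2,3)='.' (+1 fires, +1 burnt)
Step 10: cell (2,3)='.' (+0 fires, +1 burnt)
  fire out at step 10

4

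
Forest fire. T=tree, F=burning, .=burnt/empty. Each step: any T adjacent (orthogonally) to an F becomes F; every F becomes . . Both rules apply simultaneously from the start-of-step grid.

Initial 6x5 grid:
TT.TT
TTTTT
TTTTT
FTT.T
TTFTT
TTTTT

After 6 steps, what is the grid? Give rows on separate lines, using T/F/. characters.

Step 1: 7 trees catch fire, 2 burn out
  TT.TT
  TTTTT
  FTTTT
  .FF.T
  FF.FT
  TTFTT
Step 2: 7 trees catch fire, 7 burn out
  TT.TT
  FTTTT
  .FFTT
  ....T
  ....F
  FF.FT
Step 3: 6 trees catch fire, 7 burn out
  FT.TT
  .FFTT
  ...FT
  ....F
  .....
  ....F
Step 4: 3 trees catch fire, 6 burn out
  .F.TT
  ...FT
  ....F
  .....
  .....
  .....
Step 5: 2 trees catch fire, 3 burn out
  ...FT
  ....F
  .....
  .....
  .....
  .....
Step 6: 1 trees catch fire, 2 burn out
  ....F
  .....
  .....
  .....
  .....
  .....

....F
.....
.....
.....
.....
.....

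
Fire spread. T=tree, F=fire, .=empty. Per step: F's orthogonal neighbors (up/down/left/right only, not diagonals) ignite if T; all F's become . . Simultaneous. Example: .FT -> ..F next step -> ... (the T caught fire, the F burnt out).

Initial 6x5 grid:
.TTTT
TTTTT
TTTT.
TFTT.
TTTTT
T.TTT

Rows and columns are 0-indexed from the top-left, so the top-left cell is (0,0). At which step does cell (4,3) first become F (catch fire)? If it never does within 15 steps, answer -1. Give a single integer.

Step 1: cell (4,3)='T' (+4 fires, +1 burnt)
Step 2: cell (4,3)='T' (+6 fires, +4 burnt)
Step 3: cell (4,3)='F' (+7 fires, +6 burnt)
  -> target ignites at step 3
Step 4: cell (4,3)='.' (+4 fires, +7 burnt)
Step 5: cell (4,3)='.' (+3 fires, +4 burnt)
Step 6: cell (4,3)='.' (+1 fires, +3 burnt)
Step 7: cell (4,3)='.' (+0 fires, +1 burnt)
  fire out at step 7

3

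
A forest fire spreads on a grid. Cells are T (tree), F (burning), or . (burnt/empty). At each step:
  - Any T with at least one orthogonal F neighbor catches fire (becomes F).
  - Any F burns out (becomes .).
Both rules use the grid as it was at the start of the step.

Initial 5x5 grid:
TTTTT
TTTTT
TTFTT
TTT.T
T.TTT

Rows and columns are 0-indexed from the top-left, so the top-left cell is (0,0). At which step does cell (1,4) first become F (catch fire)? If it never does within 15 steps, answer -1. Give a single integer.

Step 1: cell (1,4)='T' (+4 fires, +1 burnt)
Step 2: cell (1,4)='T' (+7 fires, +4 burnt)
Step 3: cell (1,4)='F' (+7 fires, +7 burnt)
  -> target ignites at step 3
Step 4: cell (1,4)='.' (+4 fires, +7 burnt)
Step 5: cell (1,4)='.' (+0 fires, +4 burnt)
  fire out at step 5

3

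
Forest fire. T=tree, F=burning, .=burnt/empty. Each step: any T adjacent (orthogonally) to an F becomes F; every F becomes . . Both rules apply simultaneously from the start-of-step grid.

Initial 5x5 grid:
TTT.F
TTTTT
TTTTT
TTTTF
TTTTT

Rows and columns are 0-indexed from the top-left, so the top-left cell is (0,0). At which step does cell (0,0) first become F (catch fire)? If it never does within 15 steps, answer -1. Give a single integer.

Step 1: cell (0,0)='T' (+4 fires, +2 burnt)
Step 2: cell (0,0)='T' (+4 fires, +4 burnt)
Step 3: cell (0,0)='T' (+4 fires, +4 burnt)
Step 4: cell (0,0)='T' (+5 fires, +4 burnt)
Step 5: cell (0,0)='T' (+4 fires, +5 burnt)
Step 6: cell (0,0)='F' (+1 fires, +4 burnt)
  -> target ignites at step 6
Step 7: cell (0,0)='.' (+0 fires, +1 burnt)
  fire out at step 7

6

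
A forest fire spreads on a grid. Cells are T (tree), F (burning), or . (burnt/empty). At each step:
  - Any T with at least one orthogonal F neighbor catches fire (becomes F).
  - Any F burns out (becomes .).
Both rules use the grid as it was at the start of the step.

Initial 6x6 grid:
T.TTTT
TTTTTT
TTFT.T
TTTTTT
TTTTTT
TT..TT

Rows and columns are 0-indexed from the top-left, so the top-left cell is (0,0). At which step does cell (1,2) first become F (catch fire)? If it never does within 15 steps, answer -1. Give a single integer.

Step 1: cell (1,2)='F' (+4 fires, +1 burnt)
  -> target ignites at step 1
Step 2: cell (1,2)='.' (+7 fires, +4 burnt)
Step 3: cell (1,2)='.' (+7 fires, +7 burnt)
Step 4: cell (1,2)='.' (+7 fires, +7 burnt)
Step 5: cell (1,2)='.' (+5 fires, +7 burnt)
Step 6: cell (1,2)='.' (+1 fires, +5 burnt)
Step 7: cell (1,2)='.' (+0 fires, +1 burnt)
  fire out at step 7

1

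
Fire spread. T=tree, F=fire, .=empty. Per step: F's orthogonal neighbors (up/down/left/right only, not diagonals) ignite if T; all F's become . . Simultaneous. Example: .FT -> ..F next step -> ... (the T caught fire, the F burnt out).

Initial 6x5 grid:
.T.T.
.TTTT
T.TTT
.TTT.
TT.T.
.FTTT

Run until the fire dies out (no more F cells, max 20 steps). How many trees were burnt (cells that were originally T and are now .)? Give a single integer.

Answer: 18

Derivation:
Step 1: +2 fires, +1 burnt (F count now 2)
Step 2: +3 fires, +2 burnt (F count now 3)
Step 3: +3 fires, +3 burnt (F count now 3)
Step 4: +2 fires, +3 burnt (F count now 2)
Step 5: +2 fires, +2 burnt (F count now 2)
Step 6: +3 fires, +2 burnt (F count now 3)
Step 7: +3 fires, +3 burnt (F count now 3)
Step 8: +0 fires, +3 burnt (F count now 0)
Fire out after step 8
Initially T: 19, now '.': 29
Total burnt (originally-T cells now '.'): 18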